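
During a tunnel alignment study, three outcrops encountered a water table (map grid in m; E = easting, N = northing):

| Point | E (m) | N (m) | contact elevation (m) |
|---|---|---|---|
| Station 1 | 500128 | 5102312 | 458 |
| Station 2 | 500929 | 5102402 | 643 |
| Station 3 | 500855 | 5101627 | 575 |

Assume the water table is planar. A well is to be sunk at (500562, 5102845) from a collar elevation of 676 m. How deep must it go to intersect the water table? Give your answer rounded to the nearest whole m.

86 m

Two edge vectors: Station 1→Station 2 = (801, 90, 185), Station 1→Station 3 = (727, -685, 117).
Normal n = (Station 1→Station 2) × (Station 1→Station 3) = (137255, 40778, -614115).
So ∂z/∂E = −n_x/n_z = 0.22350048 and ∂z/∂N = −n_y/n_z = 0.06640124.
Intercept c from Station 1: 458 − 111778.85 − 338799.86 = −450120.71.
At (500562, 5102845): z_contact = 111875.8 + 338835.3 − 450120.71 = 590.4 m.
Depth below ground = 676 − 590.4 = 86 m.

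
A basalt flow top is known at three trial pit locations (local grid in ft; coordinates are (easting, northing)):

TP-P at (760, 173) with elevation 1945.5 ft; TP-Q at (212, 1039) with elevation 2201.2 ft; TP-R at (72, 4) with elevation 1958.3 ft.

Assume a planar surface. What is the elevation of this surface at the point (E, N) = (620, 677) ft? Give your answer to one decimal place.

2080.2 ft

Let the plane be z = a·E + b·N + c.
TP-Q−TP-P: −548a + 866b = 255.7;  TP-R−TP-P: −688a − 169b = 12.8.
Solving gives a = −0.078874, b = 0.245355.
Then c = 1945.5 − a·760 − b·173 = 1963.00.
At (620, 677): z = −48.9 + 166.1 + 1963.00 = 2080.2 ft.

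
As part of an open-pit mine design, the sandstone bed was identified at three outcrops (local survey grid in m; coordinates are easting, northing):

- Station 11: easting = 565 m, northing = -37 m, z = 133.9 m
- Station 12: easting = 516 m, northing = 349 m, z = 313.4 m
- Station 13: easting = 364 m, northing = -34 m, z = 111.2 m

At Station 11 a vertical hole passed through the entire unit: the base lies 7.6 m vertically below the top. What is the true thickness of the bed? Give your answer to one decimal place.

Two edge vectors: Station 11→Station 12 = (-49, 386, 179.5), Station 11→Station 13 = (-201, 3, -22.7).
Normal n = (Station 11→Station 12) × (Station 11→Station 13) = (-9300.7, -37191.8, 77439).
So ∂z/∂easting = −n_x/n_z = 0.12010 and ∂z/∂northing = −n_y/n_z = 0.48027.
|∇z| = √(a²+b²) = 0.49506, so dip δ = arctan(0.49506) = 26.34°.
True thickness = vertical thickness × cos δ = 7.6 × cos 26.34° = 6.8 m.

6.8 m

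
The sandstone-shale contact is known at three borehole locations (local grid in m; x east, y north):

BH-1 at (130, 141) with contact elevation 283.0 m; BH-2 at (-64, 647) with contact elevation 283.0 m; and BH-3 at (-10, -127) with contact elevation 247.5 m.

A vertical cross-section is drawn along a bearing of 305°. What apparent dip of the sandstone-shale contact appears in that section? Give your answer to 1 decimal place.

5.0°

Two edge vectors: BH-1→BH-2 = (-194, 506, 0), BH-1→BH-3 = (-140, -268, -35.5).
Normal n = (BH-1→BH-2) × (BH-1→BH-3) = (-17963, -6887, 122832).
So ∂z/∂x = −n_x/n_z = 0.14624 and ∂z/∂y = −n_y/n_z = 0.05607.
Unit vector along 305° is (sin 305°, cos 305°) = (-0.8192, 0.5736).
Slope in that direction = a·(-0.8192) + b·(0.5736) = −0.08763.
Apparent dip = arctan|0.08763| = 5.0° (true dip is 8.9°, so apparent ≤ true as expected).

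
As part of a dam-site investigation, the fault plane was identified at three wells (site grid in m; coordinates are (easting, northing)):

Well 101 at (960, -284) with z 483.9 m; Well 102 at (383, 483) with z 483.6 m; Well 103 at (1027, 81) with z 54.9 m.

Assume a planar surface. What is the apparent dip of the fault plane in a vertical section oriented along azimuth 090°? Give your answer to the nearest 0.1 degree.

51.5°

Let the plane be z = a·E + b·N + c.
Well 102−Well 101: −577a + 767b = −0.3;  Well 103−Well 101: 67a + 365b = −429.
Solving gives a = −1.25550, b = −0.94488.
Unit vector along 090° is (sin 90°, cos 90°) = (1.0000, 0.0000).
Slope in that direction = a·(1.0000) + b·(0.0000) = −1.25550.
Apparent dip = arctan|1.25550| = 51.5° (true dip is 57.5°, so apparent ≤ true as expected).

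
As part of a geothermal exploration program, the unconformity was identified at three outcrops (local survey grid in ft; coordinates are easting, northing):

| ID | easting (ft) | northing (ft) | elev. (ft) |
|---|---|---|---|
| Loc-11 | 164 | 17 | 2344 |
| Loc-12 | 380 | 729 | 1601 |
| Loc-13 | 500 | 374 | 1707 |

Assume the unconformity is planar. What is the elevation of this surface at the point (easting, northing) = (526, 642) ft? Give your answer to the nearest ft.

1492 ft

Let the plane be z = a·easting + b·northing + c.
Loc-12−Loc-11: 216a + 712b = −743;  Loc-13−Loc-11: 336a + 357b = −637.
Solving gives a = −1.16144, b = −0.69119.
Then c = 2344 − a·164 − b·17 = 2546.23.
At (526, 642): z = −610.9 − 443.7 + 2546.23 = 1491.6 ft.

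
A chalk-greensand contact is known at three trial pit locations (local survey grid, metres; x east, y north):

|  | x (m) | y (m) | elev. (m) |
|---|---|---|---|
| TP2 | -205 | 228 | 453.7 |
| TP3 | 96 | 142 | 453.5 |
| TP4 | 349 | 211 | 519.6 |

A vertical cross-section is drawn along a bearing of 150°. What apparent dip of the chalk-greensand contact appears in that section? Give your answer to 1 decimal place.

Let the plane be z = a·x + b·y + c.
TP3−TP2: 301a − 86b = −0.2;  TP4−TP2: 554a − 17b = 65.9.
Solving gives a = 0.13335, b = 0.46904.
Unit vector along 150° is (sin 150°, cos 150°) = (0.5000, -0.8660).
Slope in that direction = a·(0.5000) + b·(-0.8660) = −0.33952.
Apparent dip = arctan|0.33952| = 18.8° (true dip is 26.0°, so apparent ≤ true as expected).

18.8°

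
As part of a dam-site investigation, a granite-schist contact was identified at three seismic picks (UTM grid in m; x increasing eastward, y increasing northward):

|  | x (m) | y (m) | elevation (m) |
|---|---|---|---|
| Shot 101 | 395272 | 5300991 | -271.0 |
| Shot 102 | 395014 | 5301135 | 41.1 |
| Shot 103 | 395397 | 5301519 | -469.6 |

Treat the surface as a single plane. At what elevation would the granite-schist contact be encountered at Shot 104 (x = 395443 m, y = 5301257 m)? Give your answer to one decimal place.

Two edge vectors: Shot 101→Shot 102 = (-258, 144, 312.1), Shot 101→Shot 103 = (125, 528, -198.6).
Normal n = (Shot 101→Shot 102) × (Shot 101→Shot 103) = (-193387.2, -12226.3, -154224).
So ∂z/∂x = −n_x/n_z = −1.253937130 and ∂z/∂y = −n_y/n_z = −0.079276248.
Intercept c from Shot 101: -271 + 495646.24 + 420242.67 = 915617.91.
At (395443, 5301257): z = −495860.7 − 420263.8 + 915617.91 = -506.5 m.

-506.5 m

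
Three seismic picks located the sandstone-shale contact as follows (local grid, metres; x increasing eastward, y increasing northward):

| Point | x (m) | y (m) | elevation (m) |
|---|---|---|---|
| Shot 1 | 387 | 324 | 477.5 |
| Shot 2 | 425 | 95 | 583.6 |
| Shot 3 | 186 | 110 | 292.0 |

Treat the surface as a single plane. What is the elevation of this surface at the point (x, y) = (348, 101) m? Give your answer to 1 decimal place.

489.3 m

Let the plane be z = a·x + b·y + c.
Shot 2−Shot 1: 38a − 229b = 106.1;  Shot 3−Shot 1: −201a − 214b = −185.5.
Solving gives a = 1.20354, b = −0.26360.
Then c = 477.5 − a·387 − b·324 = 97.14.
At (348, 101): z = 418.8 − 26.6 + 97.14 = 489.3 m.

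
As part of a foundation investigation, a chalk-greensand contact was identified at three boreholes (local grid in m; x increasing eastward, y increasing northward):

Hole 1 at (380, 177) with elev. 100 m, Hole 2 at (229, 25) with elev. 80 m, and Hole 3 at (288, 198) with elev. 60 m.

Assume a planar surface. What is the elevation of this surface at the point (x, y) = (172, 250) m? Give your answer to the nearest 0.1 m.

3.3 m

Let the plane be z = a·x + b·y + c.
Hole 2−Hole 1: −151a − 152b = −20;  Hole 3−Hole 1: −92a + 21b = −40.
Solving gives a = 0.37890, b = −0.24483.
Then c = 100 − a·380 − b·177 = −0.65.
At (172, 250): z = 65.2 − 61.2 − 0.65 = 3.3 m.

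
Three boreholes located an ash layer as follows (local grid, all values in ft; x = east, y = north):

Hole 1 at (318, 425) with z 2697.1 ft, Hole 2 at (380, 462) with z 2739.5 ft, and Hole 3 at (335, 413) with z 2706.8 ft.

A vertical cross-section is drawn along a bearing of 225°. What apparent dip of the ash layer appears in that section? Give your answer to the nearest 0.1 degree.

Let the plane be z = a·x + b·y + c.
Hole 2−Hole 1: 62a + 37b = 42.4;  Hole 3−Hole 1: 17a − 12b = 9.7.
Solving gives a = 0.63197, b = 0.08696.
Unit vector along 225° is (sin 225°, cos 225°) = (-0.7071, -0.7071).
Slope in that direction = a·(-0.7071) + b·(-0.7071) = −0.50836.
Apparent dip = arctan|0.50836| = 26.9° (true dip is 32.5°, so apparent ≤ true as expected).

26.9°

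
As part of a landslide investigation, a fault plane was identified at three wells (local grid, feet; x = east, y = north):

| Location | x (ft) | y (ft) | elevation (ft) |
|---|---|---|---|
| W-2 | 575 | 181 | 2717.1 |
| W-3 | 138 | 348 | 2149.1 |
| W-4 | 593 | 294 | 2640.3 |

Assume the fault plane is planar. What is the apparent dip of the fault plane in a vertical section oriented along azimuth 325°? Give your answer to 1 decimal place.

Two edge vectors: W-2→W-3 = (-437, 167, -568), W-2→W-4 = (18, 113, -76.8).
Normal n = (W-2→W-3) × (W-2→W-4) = (51358.4, -43785.6, -52387).
So ∂z/∂x = −n_x/n_z = 0.98037 and ∂z/∂y = −n_y/n_z = −0.83581.
Unit vector along 325° is (sin 325°, cos 325°) = (-0.5736, 0.8192).
Slope in that direction = a·(-0.5736) + b·(0.8192) = −1.24697.
Apparent dip = arctan|1.24697| = 51.3° (true dip is 52.2°, so apparent ≤ true as expected).

51.3°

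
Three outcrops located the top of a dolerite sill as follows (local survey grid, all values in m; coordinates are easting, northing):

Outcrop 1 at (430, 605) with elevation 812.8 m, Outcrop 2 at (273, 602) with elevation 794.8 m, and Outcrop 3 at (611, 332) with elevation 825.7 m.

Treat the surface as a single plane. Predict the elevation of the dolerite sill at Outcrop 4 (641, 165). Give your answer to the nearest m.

824 m

Two edge vectors: Outcrop 1→Outcrop 2 = (-157, -3, -18), Outcrop 1→Outcrop 3 = (181, -273, 12.9).
Normal n = (Outcrop 1→Outcrop 2) × (Outcrop 1→Outcrop 3) = (-4952.7, -1232.7, 43404).
So ∂z/∂easting = −n_x/n_z = 0.11411 and ∂z/∂northing = −n_y/n_z = 0.02840.
Intercept c from Outcrop 1: 812.8 − 49.07 − 17.18 = 746.55.
At (641, 165): z = 73.1 + 4.7 + 746.55 = 824.4 m.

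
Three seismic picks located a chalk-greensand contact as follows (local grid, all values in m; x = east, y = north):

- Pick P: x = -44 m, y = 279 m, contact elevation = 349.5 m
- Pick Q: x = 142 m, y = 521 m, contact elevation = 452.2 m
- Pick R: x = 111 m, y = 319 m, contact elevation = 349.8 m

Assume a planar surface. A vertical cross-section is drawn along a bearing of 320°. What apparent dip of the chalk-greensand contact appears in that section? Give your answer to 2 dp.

Two edge vectors: Pick P→Pick Q = (186, 242, 102.7), Pick P→Pick R = (155, 40, 0.3).
Normal n = (Pick P→Pick Q) × (Pick P→Pick R) = (-4035.4, 15862.7, -30070).
So ∂z/∂x = −n_x/n_z = −0.13420 and ∂z/∂y = −n_y/n_z = 0.52753.
Unit vector along 320° is (sin 320°, cos 320°) = (-0.6428, 0.7660).
Slope in that direction = a·(-0.6428) + b·(0.7660) = 0.49037.
Apparent dip = arctan|0.49037| = 26.12° (true dip is 28.6°, so apparent ≤ true as expected).

26.12°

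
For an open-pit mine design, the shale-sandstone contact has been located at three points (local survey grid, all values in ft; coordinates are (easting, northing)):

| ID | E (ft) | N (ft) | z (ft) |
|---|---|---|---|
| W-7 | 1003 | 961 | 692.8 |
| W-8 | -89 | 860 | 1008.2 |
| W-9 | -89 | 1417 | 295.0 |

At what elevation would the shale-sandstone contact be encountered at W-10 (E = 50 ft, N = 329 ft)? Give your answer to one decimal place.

Let the plane be z = a·E + b·N + c.
W-8−W-7: −1092a − 101b = 315.4;  W-9−W-7: −1092a + 456b = −397.8.
Solving gives a = −0.170400, b = −1.280431.
Then c = 692.8 − a·1003 − b·961 = 2094.20.
At (50, 329): z = −8.5 − 421.3 + 2094.20 = 1664.4 ft.

1664.4 ft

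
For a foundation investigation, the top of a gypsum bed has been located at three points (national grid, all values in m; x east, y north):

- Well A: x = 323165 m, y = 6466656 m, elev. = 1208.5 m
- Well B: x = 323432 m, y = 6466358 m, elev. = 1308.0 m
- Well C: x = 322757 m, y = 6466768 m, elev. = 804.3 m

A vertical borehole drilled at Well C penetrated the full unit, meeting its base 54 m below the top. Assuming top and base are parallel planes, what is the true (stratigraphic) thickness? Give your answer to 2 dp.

Let the plane be z = a·x + b·y + c.
Well B−Well A: 267a − 298b = 99.5;  Well C−Well A: −408a + 112b = −404.2.
Solving gives a = 1.19227, b = 0.73435.
|∇z| = √(a²+b²) = 1.40028, so dip δ = arctan(1.40028) = 54.47°.
True thickness = vertical thickness × cos δ = 54 × cos 54.47° = 31.38 m.

31.38 m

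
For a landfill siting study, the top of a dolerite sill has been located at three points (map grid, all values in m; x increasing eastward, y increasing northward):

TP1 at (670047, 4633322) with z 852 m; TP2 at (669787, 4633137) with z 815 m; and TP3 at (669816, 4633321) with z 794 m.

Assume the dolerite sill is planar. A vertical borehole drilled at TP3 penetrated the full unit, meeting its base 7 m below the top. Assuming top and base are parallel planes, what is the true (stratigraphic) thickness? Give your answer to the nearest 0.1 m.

Let the plane be z = a·x + b·y + c.
TP2−TP1: −260a − 185b = −37;  TP3−TP1: −231a − 1b = −58.
Solving gives a = 0.25175, b = −0.15381.
|∇z| = √(a²+b²) = 0.29502, so dip δ = arctan(0.29502) = 16.44°.
True thickness = vertical thickness × cos δ = 7 × cos 16.44° = 6.7 m.

6.7 m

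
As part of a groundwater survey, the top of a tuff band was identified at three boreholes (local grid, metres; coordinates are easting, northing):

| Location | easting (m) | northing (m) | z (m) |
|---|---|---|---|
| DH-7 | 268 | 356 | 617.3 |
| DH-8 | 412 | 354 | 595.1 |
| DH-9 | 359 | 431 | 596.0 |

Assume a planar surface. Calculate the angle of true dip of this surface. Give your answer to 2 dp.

10.34°

Two edge vectors: DH-7→DH-8 = (144, -2, -22.2), DH-7→DH-9 = (91, 75, -21.3).
Normal n = (DH-7→DH-8) × (DH-7→DH-9) = (1707.6, 1047, 10982).
So ∂z/∂easting = −n_x/n_z = −0.15549 and ∂z/∂northing = −n_y/n_z = −0.09534.
Gradient magnitude |∇z| = √(a² + b²) = √(0.02418 + 0.00909) = 0.18239.
True dip = arctan(0.18239) = 10.34°, dipping toward ENE (azimuth ≈ 058°).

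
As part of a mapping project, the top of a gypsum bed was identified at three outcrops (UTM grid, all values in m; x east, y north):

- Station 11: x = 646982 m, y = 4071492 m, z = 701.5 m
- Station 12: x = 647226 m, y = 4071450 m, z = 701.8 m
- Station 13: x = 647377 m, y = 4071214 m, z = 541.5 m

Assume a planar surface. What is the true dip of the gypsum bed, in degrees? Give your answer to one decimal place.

37.8°

Let the plane be z = a·x + b·y + c.
Station 12−Station 11: 244a − 42b = 0.3;  Station 13−Station 11: 395a − 278b = −160.
Solving gives a = 0.13277, b = 0.76419.
Gradient magnitude |∇z| = √(a² + b²) = √(0.01763 + 0.58398) = 0.77564.
True dip = arctan(0.77564) = 37.8°, dipping toward S (azimuth ≈ 190°).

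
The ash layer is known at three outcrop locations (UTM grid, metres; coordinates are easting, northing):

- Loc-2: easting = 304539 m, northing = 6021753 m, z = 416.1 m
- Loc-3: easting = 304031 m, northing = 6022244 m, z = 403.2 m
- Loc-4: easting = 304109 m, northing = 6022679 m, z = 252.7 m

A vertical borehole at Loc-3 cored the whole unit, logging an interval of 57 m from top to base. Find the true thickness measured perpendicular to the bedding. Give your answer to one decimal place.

Two edge vectors: Loc-2→Loc-3 = (-508, 491, -12.9), Loc-2→Loc-4 = (-430, 926, -163.4).
Normal n = (Loc-2→Loc-3) × (Loc-2→Loc-4) = (-68284, -77460.2, -259278).
So ∂z/∂easting = −n_x/n_z = −0.26336 and ∂z/∂northing = −n_y/n_z = −0.29875.
|∇z| = √(a²+b²) = 0.39826, so dip δ = arctan(0.39826) = 21.72°.
True thickness = vertical thickness × cos δ = 57 × cos 21.72° = 53.0 m.

53.0 m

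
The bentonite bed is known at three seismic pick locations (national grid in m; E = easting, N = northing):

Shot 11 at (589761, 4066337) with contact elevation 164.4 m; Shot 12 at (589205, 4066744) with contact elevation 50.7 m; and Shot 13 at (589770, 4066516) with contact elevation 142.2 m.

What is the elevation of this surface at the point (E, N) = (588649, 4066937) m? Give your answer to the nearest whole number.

-35 m

Two edge vectors: Shot 11→Shot 12 = (-556, 407, -113.7), Shot 11→Shot 13 = (9, 179, -22.2).
Normal n = (Shot 11→Shot 12) × (Shot 11→Shot 13) = (11316.9, -13366.5, -103187).
So ∂z/∂E = −n_x/n_z = 0.10967370 and ∂z/∂N = −n_y/n_z = −0.12953667.
Intercept c from Shot 11: 164.4 − 64681.27 + 526739.74 = 462222.87.
At (588649, 4066937): z = 64559.3 − 526817.5 + 462222.87 = -35.3 m.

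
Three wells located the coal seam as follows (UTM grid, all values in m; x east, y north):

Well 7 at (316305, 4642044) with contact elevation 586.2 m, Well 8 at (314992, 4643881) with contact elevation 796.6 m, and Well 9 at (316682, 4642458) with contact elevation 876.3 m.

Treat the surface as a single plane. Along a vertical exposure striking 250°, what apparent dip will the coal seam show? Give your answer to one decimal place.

Let the plane be z = a·x + b·y + c.
Well 8−Well 7: −1313a + 1837b = 210.4;  Well 9−Well 7: 377a + 414b = 290.1.
Solving gives a = 0.36065, b = 0.37231.
Unit vector along 250° is (sin 250°, cos 250°) = (-0.9397, -0.3420).
Slope in that direction = a·(-0.9397) + b·(-0.3420) = −0.46624.
Apparent dip = arctan|0.46624| = 25.0° (true dip is 27.4°, so apparent ≤ true as expected).

25.0°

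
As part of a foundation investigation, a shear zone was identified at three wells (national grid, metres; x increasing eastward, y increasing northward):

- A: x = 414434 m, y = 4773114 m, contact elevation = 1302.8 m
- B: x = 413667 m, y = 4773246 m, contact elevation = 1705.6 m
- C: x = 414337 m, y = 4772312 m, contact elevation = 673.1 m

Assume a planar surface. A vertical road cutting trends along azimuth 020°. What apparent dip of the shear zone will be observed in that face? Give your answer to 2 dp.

33.05°

Two edge vectors: A→B = (-767, 132, 402.8), A→C = (-97, -802, -629.7).
Normal n = (A→B) × (A→C) = (239925.2, -522051.5, 627938).
So ∂z/∂x = −n_x/n_z = −0.38208 and ∂z/∂y = −n_y/n_z = 0.83137.
Unit vector along 020° is (sin 20°, cos 20°) = (0.3420, 0.9397).
Slope in that direction = a·(0.3420) + b·(0.9397) = 0.65056.
Apparent dip = arctan|0.65056| = 33.05° (true dip is 42.5°, so apparent ≤ true as expected).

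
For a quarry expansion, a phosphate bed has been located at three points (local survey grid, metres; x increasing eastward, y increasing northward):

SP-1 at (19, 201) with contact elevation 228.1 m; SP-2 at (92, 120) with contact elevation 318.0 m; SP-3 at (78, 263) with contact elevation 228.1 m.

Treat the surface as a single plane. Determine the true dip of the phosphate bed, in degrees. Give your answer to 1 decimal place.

Let the plane be z = a·x + b·y + c.
SP-2−SP-1: 73a − 81b = 89.9;  SP-3−SP-1: 59a + 62b = 0.
Solving gives a = 0.59901, b = −0.57003.
Gradient magnitude |∇z| = √(a² + b²) = √(0.35881 + 0.32493) = 0.82689.
True dip = arctan(0.82689) = 39.6°, dipping toward NW (azimuth ≈ 314°).

39.6°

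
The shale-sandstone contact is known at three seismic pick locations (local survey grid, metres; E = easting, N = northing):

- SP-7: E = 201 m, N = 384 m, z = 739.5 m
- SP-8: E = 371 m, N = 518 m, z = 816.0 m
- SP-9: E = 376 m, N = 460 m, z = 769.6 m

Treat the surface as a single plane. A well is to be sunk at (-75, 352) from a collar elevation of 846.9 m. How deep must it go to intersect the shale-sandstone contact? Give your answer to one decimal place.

Let the plane be z = a·E + b·N + c.
SP-8−SP-7: 170a + 134b = 76.5;  SP-9−SP-7: 175a + 76b = 30.1.
Solving gives a = −0.16910, b = 0.78542.
Then c = 739.5 − a·201 − b·384 = 471.89.
At (-75, 352): z_contact = 12.68 + 276.47 + 471.89 = 761.04 m.
Depth below ground = 846.9 − 761.04 = 85.9 m.

85.9 m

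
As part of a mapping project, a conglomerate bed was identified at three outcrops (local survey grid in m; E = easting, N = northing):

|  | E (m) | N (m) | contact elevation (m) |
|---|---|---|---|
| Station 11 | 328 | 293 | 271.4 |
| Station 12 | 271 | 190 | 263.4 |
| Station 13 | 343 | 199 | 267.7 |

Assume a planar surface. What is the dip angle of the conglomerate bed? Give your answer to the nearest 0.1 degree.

Let the plane be z = a·E + b·N + c.
Station 12−Station 11: −57a − 103b = −8;  Station 13−Station 11: 15a − 94b = −3.7.
Solving gives a = 0.05373, b = 0.04794.
Gradient magnitude |∇z| = √(a² + b²) = √(0.00289 + 0.00230) = 0.07201.
True dip = arctan(0.07201) = 4.1°, dipping toward SW (azimuth ≈ 228°).

4.1°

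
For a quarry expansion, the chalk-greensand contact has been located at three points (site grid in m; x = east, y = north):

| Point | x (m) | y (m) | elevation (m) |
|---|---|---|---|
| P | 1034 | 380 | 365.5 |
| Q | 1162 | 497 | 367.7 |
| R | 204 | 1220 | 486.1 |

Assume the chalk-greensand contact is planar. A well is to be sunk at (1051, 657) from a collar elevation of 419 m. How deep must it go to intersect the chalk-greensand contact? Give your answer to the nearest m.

Two edge vectors: P→Q = (128, 117, 2.2), P→R = (-830, 840, 120.6).
Normal n = (P→Q) × (P→R) = (12262.2, -17262.8, 204630).
So ∂z/∂x = −n_x/n_z = −0.05992 and ∂z/∂y = −n_y/n_z = 0.08436.
Intercept c from P: 365.5 + 61.96 − 32.06 = 395.40.
At (1051, 657): z_contact = −63.0 + 55.4 + 395.40 = 387.8 m.
Depth below ground = 419 − 387.8 = 31 m.

31 m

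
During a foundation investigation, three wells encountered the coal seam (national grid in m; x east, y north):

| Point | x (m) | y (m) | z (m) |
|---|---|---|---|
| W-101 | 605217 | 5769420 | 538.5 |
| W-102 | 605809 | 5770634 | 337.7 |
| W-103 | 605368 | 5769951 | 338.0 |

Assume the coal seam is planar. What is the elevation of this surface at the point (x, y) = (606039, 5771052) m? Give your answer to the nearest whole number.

296 m

Two edge vectors: W-101→W-102 = (592, 1214, -200.8), W-101→W-103 = (151, 531, -200.5).
Normal n = (W-101→W-102) × (W-101→W-103) = (-136782.2, 88375.2, 131038).
So ∂z/∂x = −n_x/n_z = 1.04383614 and ∂z/∂y = −n_y/n_z = −0.67442421.
Intercept c from W-101: 538.5 − 631747.38 + 3891036.54 = 3259827.67.
At (606039, 5771052): z = 632605.4 − 3892137.2 + 3259827.67 = 295.9 m.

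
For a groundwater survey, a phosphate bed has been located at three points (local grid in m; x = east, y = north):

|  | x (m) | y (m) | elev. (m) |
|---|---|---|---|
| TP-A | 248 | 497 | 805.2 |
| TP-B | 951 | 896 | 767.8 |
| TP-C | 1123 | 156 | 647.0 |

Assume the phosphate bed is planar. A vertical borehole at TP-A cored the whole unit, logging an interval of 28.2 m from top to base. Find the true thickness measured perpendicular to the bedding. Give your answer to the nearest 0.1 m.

27.7 m

Let the plane be z = a·x + b·y + c.
TP-B−TP-A: 703a + 399b = −37.4;  TP-C−TP-A: 875a − 341b = −158.2.
Solving gives a = −0.12885, b = 0.13329.
|∇z| = √(a²+b²) = 0.18539, so dip δ = arctan(0.18539) = 10.50°.
True thickness = vertical thickness × cos δ = 28.2 × cos 10.50° = 27.7 m.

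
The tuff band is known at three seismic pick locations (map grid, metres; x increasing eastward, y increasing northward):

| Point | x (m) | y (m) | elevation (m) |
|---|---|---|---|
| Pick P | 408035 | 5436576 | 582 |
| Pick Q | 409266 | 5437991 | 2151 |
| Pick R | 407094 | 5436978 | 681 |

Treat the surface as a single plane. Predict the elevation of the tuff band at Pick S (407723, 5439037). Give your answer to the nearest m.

2652 m

Two edge vectors: Pick P→Pick Q = (1231, 1415, 1569), Pick P→Pick R = (-941, 402, 99).
Normal n = (Pick P→Pick Q) × (Pick P→Pick R) = (-490653, -1598298, 1826377).
So ∂z/∂x = −n_x/n_z = 0.26864826 and ∂z/∂y = −n_y/n_z = 0.87511943.
Intercept c from Pick P: 582 − 109617.89 − 4757653.29 = −4866689.18.
At (407723, 5439037): z = 109534.1 + 4759807.0 − 4866689.18 = 2651.9 m.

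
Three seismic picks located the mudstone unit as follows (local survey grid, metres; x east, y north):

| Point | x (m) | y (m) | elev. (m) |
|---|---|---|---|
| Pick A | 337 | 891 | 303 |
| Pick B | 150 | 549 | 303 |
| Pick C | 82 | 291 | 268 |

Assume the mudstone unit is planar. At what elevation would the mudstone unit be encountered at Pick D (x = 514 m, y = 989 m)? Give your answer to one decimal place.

243.9 m

Let the plane be z = a·x + b·y + c.
Pick B−Pick A: −187a − 342b = 0;  Pick C−Pick A: −255a − 600b = −35.
Solving gives a = −0.47899, b = 0.26190.
Then c = 303 − a·337 − b·891 = 231.06.
At (514, 989): z = −246.2 + 259.0 + 231.06 = 243.9 m.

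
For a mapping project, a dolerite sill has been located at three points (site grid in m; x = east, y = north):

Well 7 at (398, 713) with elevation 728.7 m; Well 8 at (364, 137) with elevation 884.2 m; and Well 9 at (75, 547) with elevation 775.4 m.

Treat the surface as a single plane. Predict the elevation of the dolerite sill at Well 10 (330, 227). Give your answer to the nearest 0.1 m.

Two edge vectors: Well 7→Well 8 = (-34, -576, 155.5), Well 7→Well 9 = (-323, -166, 46.7).
Normal n = (Well 7→Well 8) × (Well 7→Well 9) = (-1086.2, -48638.7, -180404).
So ∂z/∂x = −n_x/n_z = −0.00602 and ∂z/∂y = −n_y/n_z = −0.26961.
Intercept c from Well 7: 728.7 + 2.40 + 192.23 = 923.33.
At (330, 227): z = −2.0 − 61.2 + 923.33 = 860.1 m.

860.1 m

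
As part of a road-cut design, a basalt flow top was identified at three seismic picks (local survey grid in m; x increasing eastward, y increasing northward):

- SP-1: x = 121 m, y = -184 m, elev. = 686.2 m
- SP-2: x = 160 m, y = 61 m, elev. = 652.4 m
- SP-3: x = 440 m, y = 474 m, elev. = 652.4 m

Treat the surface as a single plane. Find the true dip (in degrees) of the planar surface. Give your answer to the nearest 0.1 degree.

Let the plane be z = a·x + b·y + c.
SP-2−SP-1: 39a + 245b = −33.8;  SP-3−SP-1: 319a + 658b = −33.8.
Solving gives a = 0.26593, b = −0.18029.
Gradient magnitude |∇z| = √(a² + b²) = √(0.07072 + 0.03250) = 0.32128.
True dip = arctan(0.32128) = 17.8°, dipping toward NW (azimuth ≈ 304°).

17.8°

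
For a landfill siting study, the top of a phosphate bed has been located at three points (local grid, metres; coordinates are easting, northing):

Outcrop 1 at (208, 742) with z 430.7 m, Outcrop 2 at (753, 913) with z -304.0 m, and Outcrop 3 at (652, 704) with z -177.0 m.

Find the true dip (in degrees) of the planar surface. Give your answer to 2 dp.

53.78°

Two edge vectors: Outcrop 1→Outcrop 2 = (545, 171, -734.7), Outcrop 1→Outcrop 3 = (444, -38, -607.7).
Normal n = (Outcrop 1→Outcrop 2) × (Outcrop 1→Outcrop 3) = (-131835.3, 4989.7, -96634).
So ∂z/∂easting = −n_x/n_z = −1.36427 and ∂z/∂northing = −n_y/n_z = 0.05164.
Gradient magnitude |∇z| = √(a² + b²) = √(1.86124 + 0.00267) = 1.36525.
True dip = arctan(1.36525) = 53.78°, dipping toward E (azimuth ≈ 092°).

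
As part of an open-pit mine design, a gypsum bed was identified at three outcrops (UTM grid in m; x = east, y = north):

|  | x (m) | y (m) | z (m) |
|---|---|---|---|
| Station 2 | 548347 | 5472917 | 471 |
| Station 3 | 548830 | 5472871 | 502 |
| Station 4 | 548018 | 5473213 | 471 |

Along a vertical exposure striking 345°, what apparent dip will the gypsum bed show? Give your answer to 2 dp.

Let the plane be z = a·x + b·y + c.
Station 3−Station 2: 483a − 46b = 31;  Station 4−Station 2: −329a + 296b = 0.
Solving gives a = 0.07178, b = 0.07978.
Unit vector along 345° is (sin 345°, cos 345°) = (-0.2588, 0.9659).
Slope in that direction = a·(-0.2588) + b·(0.9659) = 0.05849.
Apparent dip = arctan|0.05849| = 3.35° (true dip is 6.1°, so apparent ≤ true as expected).

3.35°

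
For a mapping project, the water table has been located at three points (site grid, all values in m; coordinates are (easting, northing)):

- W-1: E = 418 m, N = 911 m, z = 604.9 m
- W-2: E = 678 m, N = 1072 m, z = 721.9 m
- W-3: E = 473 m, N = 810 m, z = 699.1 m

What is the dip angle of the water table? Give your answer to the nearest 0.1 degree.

Let the plane be z = a·E + b·N + c.
W-2−W-1: 260a + 161b = 117;  W-3−W-1: 55a − 101b = 94.2.
Solving gives a = 0.76842, b = −0.51422.
Gradient magnitude |∇z| = √(a² + b²) = √(0.59048 + 0.26443) = 0.92461.
True dip = arctan(0.92461) = 42.8°, dipping toward NW (azimuth ≈ 304°).

42.8°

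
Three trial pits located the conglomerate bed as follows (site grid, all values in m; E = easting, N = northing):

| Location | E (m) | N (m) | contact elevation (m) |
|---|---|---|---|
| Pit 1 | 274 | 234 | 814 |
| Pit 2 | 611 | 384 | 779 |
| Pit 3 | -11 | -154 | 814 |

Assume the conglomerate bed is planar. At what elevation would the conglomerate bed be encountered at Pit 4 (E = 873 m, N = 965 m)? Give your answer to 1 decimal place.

804.4 m

Let the plane be z = a·E + b·N + c.
Pit 2−Pit 1: 337a + 150b = −35;  Pit 3−Pit 1: −285a − 388b = 0.
Solving gives a = −0.15431, b = 0.11334.
Then c = 814 − a·274 − b·234 = 829.76.
At (873, 965): z = −134.7 + 109.4 + 829.76 = 804.4 m.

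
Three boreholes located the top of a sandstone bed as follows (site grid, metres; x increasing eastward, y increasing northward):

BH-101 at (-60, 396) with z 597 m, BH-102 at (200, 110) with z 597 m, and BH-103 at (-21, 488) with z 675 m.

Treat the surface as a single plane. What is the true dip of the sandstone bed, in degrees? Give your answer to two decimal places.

Let the plane be z = a·x + b·y + c.
BH-102−BH-101: 260a − 286b = 0;  BH-103−BH-101: 39a + 92b = 78.
Solving gives a = 0.63603, b = 0.57821.
Gradient magnitude |∇z| = √(a² + b²) = √(0.40453 + 0.33432) = 0.85957.
True dip = arctan(0.85957) = 40.68°, dipping toward SW (azimuth ≈ 228°).

40.68°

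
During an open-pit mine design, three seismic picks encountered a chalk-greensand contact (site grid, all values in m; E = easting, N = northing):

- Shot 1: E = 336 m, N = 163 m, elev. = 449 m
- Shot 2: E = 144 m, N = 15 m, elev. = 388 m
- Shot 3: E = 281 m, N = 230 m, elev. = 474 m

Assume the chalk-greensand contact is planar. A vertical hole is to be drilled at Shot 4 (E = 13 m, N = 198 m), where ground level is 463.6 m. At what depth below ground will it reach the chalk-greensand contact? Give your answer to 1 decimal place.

7.0 m

Let the plane be z = a·E + b·N + c.
Shot 2−Shot 1: −192a − 148b = −61;  Shot 3−Shot 1: −55a + 67b = 25.
Solving gives a = 0.01843, b = 0.38826.
Then c = 449 − a·336 − b·163 = 379.52.
At (13, 198): z_contact = 0.24 + 76.88 + 379.52 = 456.64 m.
Depth below ground = 463.6 − 456.64 = 7.0 m.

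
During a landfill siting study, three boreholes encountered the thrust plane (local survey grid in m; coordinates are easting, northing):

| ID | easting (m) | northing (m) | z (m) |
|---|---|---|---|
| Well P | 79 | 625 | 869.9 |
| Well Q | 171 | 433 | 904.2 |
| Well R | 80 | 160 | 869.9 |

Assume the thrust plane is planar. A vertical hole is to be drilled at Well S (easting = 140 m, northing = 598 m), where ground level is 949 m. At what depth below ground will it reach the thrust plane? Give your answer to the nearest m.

Let the plane be z = a·easting + b·northing + c.
Well Q−Well P: 92a − 192b = 34.3;  Well R−Well P: 1a − 465b = 0.
Solving gives a = 0.37451, b = 0.00081.
Then c = 869.9 − a·79 − b·625 = 839.81.
At (140, 598): z_contact = 52.4 + 0.5 + 839.81 = 892.7 m.
Depth below ground = 949 − 892.7 = 56 m.

56 m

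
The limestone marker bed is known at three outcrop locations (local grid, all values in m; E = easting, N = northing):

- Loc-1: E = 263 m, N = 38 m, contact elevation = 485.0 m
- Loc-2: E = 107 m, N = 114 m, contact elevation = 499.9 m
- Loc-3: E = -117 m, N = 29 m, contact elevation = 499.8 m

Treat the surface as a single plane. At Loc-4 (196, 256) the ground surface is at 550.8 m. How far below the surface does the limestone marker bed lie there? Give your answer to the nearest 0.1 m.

Let the plane be z = a·E + b·N + c.
Loc-2−Loc-1: −156a + 76b = 14.9;  Loc-3−Loc-1: −380a − 9b = 14.8.
Solving gives a = −0.04157, b = 0.11073.
Then c = 485 − a·263 − b·38 = 491.73.
At (196, 256): z_contact = −8.15 + 28.35 + 491.73 = 511.92 m.
Depth below ground = 550.8 − 511.92 = 38.9 m.

38.9 m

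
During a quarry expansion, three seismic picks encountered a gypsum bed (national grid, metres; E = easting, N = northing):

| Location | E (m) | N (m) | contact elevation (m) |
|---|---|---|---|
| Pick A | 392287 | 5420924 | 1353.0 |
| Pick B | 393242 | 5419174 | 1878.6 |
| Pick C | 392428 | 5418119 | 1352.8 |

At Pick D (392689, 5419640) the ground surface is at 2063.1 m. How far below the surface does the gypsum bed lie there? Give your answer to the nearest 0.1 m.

Two edge vectors: Pick A→Pick B = (955, -1750, 525.6), Pick A→Pick C = (141, -2805, -0.2).
Normal n = (Pick A→Pick B) × (Pick A→Pick C) = (1474658, 74300.6, -2432025).
So ∂z/∂E = −n_x/n_z = 0.606349852 and ∂z/∂N = −n_y/n_z = 0.030550920.
Intercept c from Pick A: 1353 − 237863.16 − 165614.21 = −402124.38.
At (392689, 5419640): z_contact = 238106.92 + 165574.99 − 402124.38 = 1557.53 m.
Depth below ground = 2063.1 − 1557.53 = 505.6 m.

505.6 m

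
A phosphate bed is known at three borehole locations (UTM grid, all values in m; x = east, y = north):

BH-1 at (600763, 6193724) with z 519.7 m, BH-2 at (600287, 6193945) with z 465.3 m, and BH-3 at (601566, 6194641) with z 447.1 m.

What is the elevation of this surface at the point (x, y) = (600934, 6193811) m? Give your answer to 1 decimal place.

Two edge vectors: BH-1→BH-2 = (-476, 221, -54.4), BH-1→BH-3 = (803, 917, -72.6).
Normal n = (BH-1→BH-2) × (BH-1→BH-3) = (33840.2, -78240.8, -613955).
So ∂z/∂x = −n_x/n_z = 0.055118372 and ∂z/∂y = −n_y/n_z = −0.127437353.
Intercept c from BH-1: 519.7 − 33113.08 + 789311.79 = 756718.41.
At (600934, 6193811): z = 33122.5 − 789322.9 + 756718.41 = 518.0 m.

518.0 m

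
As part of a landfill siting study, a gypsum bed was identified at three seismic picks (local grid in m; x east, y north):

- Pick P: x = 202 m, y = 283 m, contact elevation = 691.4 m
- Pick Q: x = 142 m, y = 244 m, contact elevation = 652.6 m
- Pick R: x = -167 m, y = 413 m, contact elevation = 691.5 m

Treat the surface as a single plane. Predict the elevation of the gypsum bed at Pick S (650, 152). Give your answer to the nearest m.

Two edge vectors: Pick P→Pick Q = (-60, -39, -38.8), Pick P→Pick R = (-369, 130, 0.1).
Normal n = (Pick P→Pick Q) × (Pick P→Pick R) = (5040.1, 14323.2, -22191).
So ∂z/∂x = −n_x/n_z = 0.22712 and ∂z/∂y = −n_y/n_z = 0.64545.
Intercept c from Pick P: 691.4 − 45.88 − 182.66 = 462.86.
At (650, 152): z = 147.6 + 98.1 + 462.86 = 708.6 m.

709 m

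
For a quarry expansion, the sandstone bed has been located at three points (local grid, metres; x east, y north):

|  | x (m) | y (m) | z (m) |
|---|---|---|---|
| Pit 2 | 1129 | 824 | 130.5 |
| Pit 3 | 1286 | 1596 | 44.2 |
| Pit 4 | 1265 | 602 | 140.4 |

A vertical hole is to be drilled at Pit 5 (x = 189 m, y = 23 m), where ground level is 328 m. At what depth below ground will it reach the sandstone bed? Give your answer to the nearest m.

Two edge vectors: Pit 2→Pit 3 = (157, 772, -86.3), Pit 2→Pit 4 = (136, -222, 9.9).
Normal n = (Pit 2→Pit 3) × (Pit 2→Pit 4) = (-11515.8, -13291.1, -139846).
So ∂z/∂x = −n_x/n_z = −0.08235 and ∂z/∂y = −n_y/n_z = −0.09504.
Intercept c from Pit 2: 130.5 + 92.97 + 78.31 = 301.78.
At (189, 23): z_contact = −15.6 − 2.2 + 301.78 = 284.0 m.
Depth below ground = 328 − 284.0 = 44 m.

44 m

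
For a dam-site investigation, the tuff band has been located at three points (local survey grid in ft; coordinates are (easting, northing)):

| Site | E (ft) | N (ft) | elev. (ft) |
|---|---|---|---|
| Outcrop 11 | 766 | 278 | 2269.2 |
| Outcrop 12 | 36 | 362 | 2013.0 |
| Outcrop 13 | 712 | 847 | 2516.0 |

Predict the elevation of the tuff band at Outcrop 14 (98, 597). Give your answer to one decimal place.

2149.1 ft

Two edge vectors: Outcrop 11→Outcrop 12 = (-730, 84, -256.2), Outcrop 11→Outcrop 13 = (-54, 569, 246.8).
Normal n = (Outcrop 11→Outcrop 12) × (Outcrop 11→Outcrop 13) = (166509, 193998.8, -410834).
So ∂z/∂E = −n_x/n_z = 0.40530 and ∂z/∂N = −n_y/n_z = 0.47221.
Intercept c from Outcrop 11: 2269.2 − 310.46 − 131.27 = 1827.47.
At (98, 597): z = 39.7 + 281.9 + 1827.47 = 2149.1 ft.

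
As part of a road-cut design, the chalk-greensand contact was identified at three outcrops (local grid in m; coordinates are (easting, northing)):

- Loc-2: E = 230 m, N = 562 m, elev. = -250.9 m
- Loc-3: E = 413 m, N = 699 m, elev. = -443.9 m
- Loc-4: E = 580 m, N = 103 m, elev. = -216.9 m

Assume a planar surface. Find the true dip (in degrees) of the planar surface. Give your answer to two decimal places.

Two edge vectors: Loc-2→Loc-3 = (183, 137, -193), Loc-2→Loc-4 = (350, -459, 34).
Normal n = (Loc-2→Loc-3) × (Loc-2→Loc-4) = (-83929, -73772, -131947).
So ∂z/∂E = −n_x/n_z = −0.63608 and ∂z/∂N = −n_y/n_z = −0.55910.
Gradient magnitude |∇z| = √(a² + b²) = √(0.40460 + 0.31260) = 0.84687.
True dip = arctan(0.84687) = 40.26°, dipping toward NE (azimuth ≈ 049°).

40.26°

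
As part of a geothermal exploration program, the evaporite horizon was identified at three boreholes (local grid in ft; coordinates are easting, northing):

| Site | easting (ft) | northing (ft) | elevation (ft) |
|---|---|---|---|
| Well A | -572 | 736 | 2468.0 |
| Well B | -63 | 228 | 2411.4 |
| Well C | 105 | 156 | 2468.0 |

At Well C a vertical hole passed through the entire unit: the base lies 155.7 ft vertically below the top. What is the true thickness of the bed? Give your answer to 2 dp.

108.12 ft

Two edge vectors: Well A→Well B = (509, -508, -56.6), Well A→Well C = (677, -580, 0).
Normal n = (Well A→Well B) × (Well A→Well C) = (-32828, -38318.2, 48696).
So ∂z/∂easting = −n_x/n_z = 0.67414 and ∂z/∂northing = −n_y/n_z = 0.78689.
|∇z| = √(a²+b²) = 1.03617, so dip δ = arctan(1.03617) = 46.02°.
True thickness = vertical thickness × cos δ = 155.7 × cos 46.02° = 108.12 ft.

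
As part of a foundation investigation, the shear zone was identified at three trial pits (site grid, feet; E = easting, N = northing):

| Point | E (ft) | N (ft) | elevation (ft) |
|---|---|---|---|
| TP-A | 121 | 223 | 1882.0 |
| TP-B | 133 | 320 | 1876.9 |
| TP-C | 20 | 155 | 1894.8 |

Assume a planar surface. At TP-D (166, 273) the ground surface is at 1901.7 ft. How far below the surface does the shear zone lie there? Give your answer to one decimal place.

Two edge vectors: TP-A→TP-B = (12, 97, -5.1), TP-A→TP-C = (-101, -68, 12.8).
Normal n = (TP-A→TP-B) × (TP-A→TP-C) = (894.8, 361.5, 8981).
So ∂z/∂E = −n_x/n_z = −0.09963 and ∂z/∂N = −n_y/n_z = −0.04025.
Intercept c from TP-A: 1882 + 12.06 + 8.98 = 1903.03.
At (166, 273): z_contact = −16.54 − 10.99 + 1903.03 = 1875.50 ft.
Depth below ground = 1901.7 − 1875.50 = 26.2 ft.

26.2 ft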